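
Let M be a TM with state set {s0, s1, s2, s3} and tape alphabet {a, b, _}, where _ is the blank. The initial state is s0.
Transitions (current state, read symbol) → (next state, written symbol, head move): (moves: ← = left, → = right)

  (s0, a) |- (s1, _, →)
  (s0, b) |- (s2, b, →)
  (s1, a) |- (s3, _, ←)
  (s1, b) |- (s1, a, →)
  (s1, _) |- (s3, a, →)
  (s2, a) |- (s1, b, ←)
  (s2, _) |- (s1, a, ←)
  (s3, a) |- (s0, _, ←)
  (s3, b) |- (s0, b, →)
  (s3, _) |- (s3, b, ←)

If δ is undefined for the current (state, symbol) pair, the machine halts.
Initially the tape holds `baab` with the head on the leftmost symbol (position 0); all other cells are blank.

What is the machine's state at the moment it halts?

s0 | [b]aab   read b → write b, move →, go to s2
s2 | b[a]ab   read a → write b, move ←, go to s1
s1 | [b]bab   read b → write a, move →, go to s1
s1 | a[b]ab   read b → write a, move →, go to s1
s1 | aa[a]b   read a → write _, move ←, go to s3
s3 | a[a]_b   read a → write _, move ←, go to s0
s0 | [a]__b   read a → write _, move →, go to s1
s1 | _[_]_b   read _ → write a, move →, go to s3
s3 | _a[_]b   read _ → write b, move ←, go to s3
s3 | _[a]bb   read a → write _, move ←, go to s0
s0 | [_]_bb
No transition is defined for (s0, _); M halts in state s0.

s0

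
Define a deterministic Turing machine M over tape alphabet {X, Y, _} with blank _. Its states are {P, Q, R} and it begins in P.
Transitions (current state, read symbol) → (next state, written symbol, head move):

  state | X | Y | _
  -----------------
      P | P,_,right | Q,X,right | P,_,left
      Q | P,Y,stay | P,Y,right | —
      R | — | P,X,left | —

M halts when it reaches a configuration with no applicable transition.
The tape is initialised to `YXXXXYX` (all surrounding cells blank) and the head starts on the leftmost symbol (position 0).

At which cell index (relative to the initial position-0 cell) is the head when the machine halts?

state=P head=0 tape=[Y]XXXXYX_   (P,Y)→(Q,X,right)
state=Q head=1 tape=X[X]XXXYX_   (Q,X)→(P,Y,stay)
state=P head=1 tape=X[Y]XXXYX_   (P,Y)→(Q,X,right)
state=Q head=2 tape=XX[X]XXYX_   (Q,X)→(P,Y,stay)
state=P head=2 tape=XX[Y]XXYX_   (P,Y)→(Q,X,right)
state=Q head=3 tape=XXX[X]XYX_   (Q,X)→(P,Y,stay)
state=P head=3 tape=XXX[Y]XYX_   (P,Y)→(Q,X,right)
state=Q head=4 tape=XXXX[X]YX_   (Q,X)→(P,Y,stay)
state=P head=4 tape=XXXX[Y]YX_   (P,Y)→(Q,X,right)
state=Q head=5 tape=XXXXX[Y]X_   (Q,Y)→(P,Y,right)
state=P head=6 tape=XXXXXY[X]_   (P,X)→(P,_,right)
state=P head=7 tape=XXXXXY_[_]   (P,_)→(P,_,left)
state=P head=6 tape=XXXXXY[_]_   (P,_)→(P,_,left)
state=P head=5 tape=XXXXX[Y]__   (P,Y)→(Q,X,right)
state=Q head=6 tape=XXXXXX[_]_
At halt the head is at cell 6.

6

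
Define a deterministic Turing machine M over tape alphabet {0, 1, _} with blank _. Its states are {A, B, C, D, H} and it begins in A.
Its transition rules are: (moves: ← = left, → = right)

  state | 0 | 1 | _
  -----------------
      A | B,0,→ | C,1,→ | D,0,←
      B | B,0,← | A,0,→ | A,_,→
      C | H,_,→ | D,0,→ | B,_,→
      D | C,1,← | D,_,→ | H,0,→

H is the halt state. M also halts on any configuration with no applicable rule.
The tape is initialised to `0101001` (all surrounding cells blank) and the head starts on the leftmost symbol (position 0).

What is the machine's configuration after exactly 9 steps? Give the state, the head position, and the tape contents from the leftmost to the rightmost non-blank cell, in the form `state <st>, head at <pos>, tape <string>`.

A | [0]101001   read 0 → write 0, move →, go to B
B | 0[1]01001   read 1 → write 0, move →, go to A
A | 00[0]1001   read 0 → write 0, move →, go to B
B | 000[1]001   read 1 → write 0, move →, go to A
A | 0000[0]01   read 0 → write 0, move →, go to B
B | 00000[0]1   read 0 → write 0, move ←, go to B
B | 0000[0]01   read 0 → write 0, move ←, go to B
B | 000[0]001   read 0 → write 0, move ←, go to B
B | 00[0]0001   read 0 → write 0, move ←, go to B
B | 0[0]00001
After 9 steps: state B, head at 1, tape 0000001.

state B, head at 1, tape 0000001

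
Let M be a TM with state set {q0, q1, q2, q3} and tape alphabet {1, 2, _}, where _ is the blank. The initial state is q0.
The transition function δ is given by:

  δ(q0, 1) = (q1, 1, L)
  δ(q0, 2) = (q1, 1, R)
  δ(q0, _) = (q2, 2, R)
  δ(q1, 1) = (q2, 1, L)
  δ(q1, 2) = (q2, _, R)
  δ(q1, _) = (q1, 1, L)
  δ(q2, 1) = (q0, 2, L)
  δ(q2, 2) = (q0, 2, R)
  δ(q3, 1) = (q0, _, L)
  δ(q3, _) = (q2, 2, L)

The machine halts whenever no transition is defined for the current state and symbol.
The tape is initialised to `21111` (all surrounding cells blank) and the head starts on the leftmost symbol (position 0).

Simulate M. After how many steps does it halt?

26

q0 | _[2]1111__   read 2 → write 1, move R, go to q1
q1 | _1[1]111__   read 1 → write 1, move L, go to q2
q2 | _[1]1111__   read 1 → write 2, move L, go to q0
q0 | [_]21111__   read _ → write 2, move R, go to q2
q2 | 2[2]1111__   read 2 → write 2, move R, go to q0
q0 | 22[1]111__   read 1 → write 1, move L, go to q1
q1 | 2[2]1111__   read 2 → write _, move R, go to q2
q2 | 2_[1]111__   read 1 → write 2, move L, go to q0
q0 | 2[_]2111__   read _ → write 2, move R, go to q2
q2 | 22[2]111__   read 2 → write 2, move R, go to q0
q0 | 222[1]11__   read 1 → write 1, move L, go to q1
q1 | 22[2]111__   read 2 → write _, move R, go to q2
q2 | 22_[1]11__   read 1 → write 2, move L, go to q0
q0 | 22[_]211__   read _ → write 2, move R, go to q2
q2 | 222[2]11__   read 2 → write 2, move R, go to q0
q0 | 2222[1]1__   read 1 → write 1, move L, go to q1
q1 | 222[2]11__   read 2 → write _, move R, go to q2
q2 | 222_[1]1__   read 1 → write 2, move L, go to q0
q0 | 222[_]21__   read _ → write 2, move R, go to q2
q2 | 2222[2]1__   read 2 → write 2, move R, go to q0
q0 | 22222[1]__   read 1 → write 1, move L, go to q1
q1 | 2222[2]1__   read 2 → write _, move R, go to q2
q2 | 2222_[1]__   read 1 → write 2, move L, go to q0
q0 | 2222[_]2__   read _ → write 2, move R, go to q2
q2 | 22222[2]__   read 2 → write 2, move R, go to q0
q0 | 222222[_]_   read _ → write 2, move R, go to q2
q2 | 2222222[_]
M halts after 26 transitions.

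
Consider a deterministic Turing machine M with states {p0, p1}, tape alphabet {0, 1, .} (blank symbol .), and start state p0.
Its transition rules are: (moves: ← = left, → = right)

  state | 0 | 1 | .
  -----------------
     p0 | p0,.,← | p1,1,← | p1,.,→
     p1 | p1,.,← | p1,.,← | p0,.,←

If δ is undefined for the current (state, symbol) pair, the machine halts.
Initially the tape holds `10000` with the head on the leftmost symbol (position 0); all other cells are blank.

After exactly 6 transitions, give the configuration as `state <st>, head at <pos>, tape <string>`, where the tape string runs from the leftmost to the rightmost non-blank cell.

state p0, head at -2, tape 10000

p0 | ..[1]0000   read 1 → write 1, move ←, go to p1
p1 | .[.]10000   read . → write ., move ←, go to p0
p0 | [.].10000   read . → write ., move →, go to p1
p1 | .[.]10000   read . → write ., move ←, go to p0
p0 | [.].10000   read . → write ., move →, go to p1
p1 | .[.]10000   read . → write ., move ←, go to p0
p0 | [.].10000
After 6 steps: state p0, head at -2, tape 10000.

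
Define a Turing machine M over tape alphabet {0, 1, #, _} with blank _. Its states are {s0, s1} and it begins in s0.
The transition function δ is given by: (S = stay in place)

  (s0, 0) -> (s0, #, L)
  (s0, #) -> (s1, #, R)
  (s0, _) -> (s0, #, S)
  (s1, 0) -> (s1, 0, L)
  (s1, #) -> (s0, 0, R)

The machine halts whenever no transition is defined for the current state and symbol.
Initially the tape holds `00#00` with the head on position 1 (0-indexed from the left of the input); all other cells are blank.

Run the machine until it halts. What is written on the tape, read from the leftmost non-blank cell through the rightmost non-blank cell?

state=s0 head=1 tape=_0[0]#00__   (s0,0)→(s0,#,L)
state=s0 head=0 tape=_[0]##00__   (s0,0)→(s0,#,L)
state=s0 head=-1 tape=[_]###00__   (s0,_)→(s0,#,S)
state=s0 head=-1 tape=[#]###00__   (s0,#)→(s1,#,R)
state=s1 head=0 tape=#[#]##00__   (s1,#)→(s0,0,R)
state=s0 head=1 tape=#0[#]#00__   (s0,#)→(s1,#,R)
state=s1 head=2 tape=#0#[#]00__   (s1,#)→(s0,0,R)
state=s0 head=3 tape=#0#0[0]0__   (s0,0)→(s0,#,L)
state=s0 head=2 tape=#0#[0]#0__   (s0,0)→(s0,#,L)
state=s0 head=1 tape=#0[#]##0__   (s0,#)→(s1,#,R)
state=s1 head=2 tape=#0#[#]#0__   (s1,#)→(s0,0,R)
state=s0 head=3 tape=#0#0[#]0__   (s0,#)→(s1,#,R)
state=s1 head=4 tape=#0#0#[0]__   (s1,0)→(s1,0,L)
state=s1 head=3 tape=#0#0[#]0__   (s1,#)→(s0,0,R)
state=s0 head=4 tape=#0#00[0]__   (s0,0)→(s0,#,L)
state=s0 head=3 tape=#0#0[0]#__   (s0,0)→(s0,#,L)
state=s0 head=2 tape=#0#[0]##__   (s0,0)→(s0,#,L)
state=s0 head=1 tape=#0[#]###__   (s0,#)→(s1,#,R)
state=s1 head=2 tape=#0#[#]##__   (s1,#)→(s0,0,R)
state=s0 head=3 tape=#0#0[#]#__   (s0,#)→(s1,#,R)
state=s1 head=4 tape=#0#0#[#]__   (s1,#)→(s0,0,R)
state=s0 head=5 tape=#0#0#0[_]_   (s0,_)→(s0,#,S)
state=s0 head=5 tape=#0#0#0[#]_   (s0,#)→(s1,#,R)
state=s1 head=6 tape=#0#0#0#[_]
The non-blank tape span at halt is #0#0#0#.

#0#0#0#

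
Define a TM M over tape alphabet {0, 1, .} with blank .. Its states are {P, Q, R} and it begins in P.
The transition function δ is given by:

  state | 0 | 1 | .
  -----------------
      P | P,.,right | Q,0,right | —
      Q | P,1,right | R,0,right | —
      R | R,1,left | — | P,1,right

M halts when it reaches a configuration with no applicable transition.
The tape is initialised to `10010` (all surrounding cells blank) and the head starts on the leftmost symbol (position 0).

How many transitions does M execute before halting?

5

P | [1]0010.   read 1 → write 0, move right, go to Q
Q | 0[0]010.   read 0 → write 1, move right, go to P
P | 01[0]10.   read 0 → write ., move right, go to P
P | 01.[1]0.   read 1 → write 0, move right, go to Q
Q | 01.0[0].   read 0 → write 1, move right, go to P
P | 01.01[.]
M halts after 5 transitions.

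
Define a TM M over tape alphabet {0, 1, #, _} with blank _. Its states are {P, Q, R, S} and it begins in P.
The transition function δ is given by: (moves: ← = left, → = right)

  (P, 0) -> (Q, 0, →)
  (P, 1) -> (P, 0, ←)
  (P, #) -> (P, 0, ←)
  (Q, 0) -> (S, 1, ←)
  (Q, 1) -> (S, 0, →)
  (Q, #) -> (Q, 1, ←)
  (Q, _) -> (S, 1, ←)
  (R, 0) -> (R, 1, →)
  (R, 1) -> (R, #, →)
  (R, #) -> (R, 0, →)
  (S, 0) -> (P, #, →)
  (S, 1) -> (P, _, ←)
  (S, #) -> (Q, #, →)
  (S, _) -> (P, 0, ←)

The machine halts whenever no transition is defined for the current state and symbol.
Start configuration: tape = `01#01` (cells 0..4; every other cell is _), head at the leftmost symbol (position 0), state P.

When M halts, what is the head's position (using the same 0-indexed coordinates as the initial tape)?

-1

state=P head=0 tape=_[0]1#01   (P,0)→(Q,0,→)
state=Q head=1 tape=_0[1]#01   (Q,1)→(S,0,→)
state=S head=2 tape=_00[#]01   (S,#)→(Q,#,→)
state=Q head=3 tape=_00#[0]1   (Q,0)→(S,1,←)
state=S head=2 tape=_00[#]11   (S,#)→(Q,#,→)
state=Q head=3 tape=_00#[1]1   (Q,1)→(S,0,→)
state=S head=4 tape=_00#0[1]   (S,1)→(P,_,←)
state=P head=3 tape=_00#[0]_   (P,0)→(Q,0,→)
state=Q head=4 tape=_00#0[_]   (Q,_)→(S,1,←)
state=S head=3 tape=_00#[0]1   (S,0)→(P,#,→)
state=P head=4 tape=_00##[1]   (P,1)→(P,0,←)
state=P head=3 tape=_00#[#]0   (P,#)→(P,0,←)
state=P head=2 tape=_00[#]00   (P,#)→(P,0,←)
state=P head=1 tape=_0[0]000   (P,0)→(Q,0,→)
state=Q head=2 tape=_00[0]00   (Q,0)→(S,1,←)
state=S head=1 tape=_0[0]100   (S,0)→(P,#,→)
state=P head=2 tape=_0#[1]00   (P,1)→(P,0,←)
state=P head=1 tape=_0[#]000   (P,#)→(P,0,←)
state=P head=0 tape=_[0]0000   (P,0)→(Q,0,→)
state=Q head=1 tape=_0[0]000   (Q,0)→(S,1,←)
state=S head=0 tape=_[0]1000   (S,0)→(P,#,→)
state=P head=1 tape=_#[1]000   (P,1)→(P,0,←)
state=P head=0 tape=_[#]0000   (P,#)→(P,0,←)
state=P head=-1 tape=[_]00000
At halt the head is at cell -1.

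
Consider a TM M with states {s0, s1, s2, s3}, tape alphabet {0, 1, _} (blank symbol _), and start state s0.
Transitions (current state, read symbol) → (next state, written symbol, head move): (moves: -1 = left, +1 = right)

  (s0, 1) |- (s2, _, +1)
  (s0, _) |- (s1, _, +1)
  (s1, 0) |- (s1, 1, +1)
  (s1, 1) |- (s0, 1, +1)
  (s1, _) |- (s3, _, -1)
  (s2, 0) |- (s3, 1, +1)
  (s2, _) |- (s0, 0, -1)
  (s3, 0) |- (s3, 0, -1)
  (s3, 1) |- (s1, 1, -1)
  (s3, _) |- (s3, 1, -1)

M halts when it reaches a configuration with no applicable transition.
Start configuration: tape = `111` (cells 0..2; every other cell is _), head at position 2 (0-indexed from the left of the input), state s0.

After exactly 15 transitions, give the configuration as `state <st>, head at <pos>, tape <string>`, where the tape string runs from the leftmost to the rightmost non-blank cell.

state s1, head at 5, tape 1_11

state=s0 head=2 tape=11[1]___   (s0,1)→(s2,_,+1)
state=s2 head=3 tape=11_[_]__   (s2,_)→(s0,0,-1)
state=s0 head=2 tape=11[_]0__   (s0,_)→(s1,_,+1)
state=s1 head=3 tape=11_[0]__   (s1,0)→(s1,1,+1)
state=s1 head=4 tape=11_1[_]_   (s1,_)→(s3,_,-1)
state=s3 head=3 tape=11_[1]__   (s3,1)→(s1,1,-1)
state=s1 head=2 tape=11[_]1__   (s1,_)→(s3,_,-1)
state=s3 head=1 tape=1[1]_1__   (s3,1)→(s1,1,-1)
state=s1 head=0 tape=[1]1_1__   (s1,1)→(s0,1,+1)
state=s0 head=1 tape=1[1]_1__   (s0,1)→(s2,_,+1)
state=s2 head=2 tape=1_[_]1__   (s2,_)→(s0,0,-1)
state=s0 head=1 tape=1[_]01__   (s0,_)→(s1,_,+1)
state=s1 head=2 tape=1_[0]1__   (s1,0)→(s1,1,+1)
state=s1 head=3 tape=1_1[1]__   (s1,1)→(s0,1,+1)
state=s0 head=4 tape=1_11[_]_   (s0,_)→(s1,_,+1)
state=s1 head=5 tape=1_11_[_]
After 15 steps: state s1, head at 5, tape 1_11.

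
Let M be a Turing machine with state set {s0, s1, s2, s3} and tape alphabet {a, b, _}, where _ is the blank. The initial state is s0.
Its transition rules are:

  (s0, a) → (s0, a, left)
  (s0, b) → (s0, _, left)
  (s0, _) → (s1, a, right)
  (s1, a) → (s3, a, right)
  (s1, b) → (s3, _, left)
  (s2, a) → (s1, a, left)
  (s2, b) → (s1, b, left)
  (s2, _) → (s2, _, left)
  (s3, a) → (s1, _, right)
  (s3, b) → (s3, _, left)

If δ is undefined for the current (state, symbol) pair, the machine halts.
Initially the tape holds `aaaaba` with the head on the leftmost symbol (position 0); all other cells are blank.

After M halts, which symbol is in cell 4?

s0 | _[a]aaaba   read a → write a, move left, go to s0
s0 | [_]aaaaba   read _ → write a, move right, go to s1
s1 | a[a]aaaba   read a → write a, move right, go to s3
s3 | aa[a]aaba   read a → write _, move right, go to s1
s1 | aa_[a]aba   read a → write a, move right, go to s3
s3 | aa_a[a]ba   read a → write _, move right, go to s1
s1 | aa_a_[b]a   read b → write _, move left, go to s3
s3 | aa_a[_]_a
Cell 4 holds _ when M halts.

_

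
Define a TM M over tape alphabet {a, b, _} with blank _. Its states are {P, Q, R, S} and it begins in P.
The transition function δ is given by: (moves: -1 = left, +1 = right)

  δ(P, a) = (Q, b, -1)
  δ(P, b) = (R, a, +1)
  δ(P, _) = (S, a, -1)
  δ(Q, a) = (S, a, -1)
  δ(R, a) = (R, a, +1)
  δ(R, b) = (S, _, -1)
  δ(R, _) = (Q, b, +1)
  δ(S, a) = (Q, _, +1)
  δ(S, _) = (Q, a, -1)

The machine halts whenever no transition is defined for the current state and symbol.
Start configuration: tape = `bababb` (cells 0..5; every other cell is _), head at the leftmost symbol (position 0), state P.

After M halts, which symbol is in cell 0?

P | [b]ababb   read b → write a, move +1, go to R
R | a[a]babb   read a → write a, move +1, go to R
R | aa[b]abb   read b → write _, move -1, go to S
S | a[a]_abb   read a → write _, move +1, go to Q
Q | a_[_]abb
Cell 0 holds a when M halts.

a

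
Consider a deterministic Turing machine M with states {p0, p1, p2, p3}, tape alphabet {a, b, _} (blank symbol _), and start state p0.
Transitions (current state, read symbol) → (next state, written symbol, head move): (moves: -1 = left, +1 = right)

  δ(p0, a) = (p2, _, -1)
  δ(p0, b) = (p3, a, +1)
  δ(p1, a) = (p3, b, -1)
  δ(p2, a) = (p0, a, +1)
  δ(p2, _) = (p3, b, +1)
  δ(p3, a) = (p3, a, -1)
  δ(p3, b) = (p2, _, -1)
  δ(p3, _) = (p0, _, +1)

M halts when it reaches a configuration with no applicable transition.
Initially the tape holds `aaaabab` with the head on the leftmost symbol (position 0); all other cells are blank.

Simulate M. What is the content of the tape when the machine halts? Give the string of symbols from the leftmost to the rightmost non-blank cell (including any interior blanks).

state=p0 head=0 tape=_[a]aaabab__   (p0,a)→(p2,_,-1)
state=p2 head=-1 tape=[_]_aaabab__   (p2,_)→(p3,b,+1)
state=p3 head=0 tape=b[_]aaabab__   (p3,_)→(p0,_,+1)
state=p0 head=1 tape=b_[a]aabab__   (p0,a)→(p2,_,-1)
state=p2 head=0 tape=b[_]_aabab__   (p2,_)→(p3,b,+1)
state=p3 head=1 tape=bb[_]aabab__   (p3,_)→(p0,_,+1)
state=p0 head=2 tape=bb_[a]abab__   (p0,a)→(p2,_,-1)
state=p2 head=1 tape=bb[_]_abab__   (p2,_)→(p3,b,+1)
state=p3 head=2 tape=bbb[_]abab__   (p3,_)→(p0,_,+1)
state=p0 head=3 tape=bbb_[a]bab__   (p0,a)→(p2,_,-1)
state=p2 head=2 tape=bbb[_]_bab__   (p2,_)→(p3,b,+1)
state=p3 head=3 tape=bbbb[_]bab__   (p3,_)→(p0,_,+1)
state=p0 head=4 tape=bbbb_[b]ab__   (p0,b)→(p3,a,+1)
state=p3 head=5 tape=bbbb_a[a]b__   (p3,a)→(p3,a,-1)
state=p3 head=4 tape=bbbb_[a]ab__   (p3,a)→(p3,a,-1)
state=p3 head=3 tape=bbbb[_]aab__   (p3,_)→(p0,_,+1)
state=p0 head=4 tape=bbbb_[a]ab__   (p0,a)→(p2,_,-1)
state=p2 head=3 tape=bbbb[_]_ab__   (p2,_)→(p3,b,+1)
state=p3 head=4 tape=bbbbb[_]ab__   (p3,_)→(p0,_,+1)
state=p0 head=5 tape=bbbbb_[a]b__   (p0,a)→(p2,_,-1)
state=p2 head=4 tape=bbbbb[_]_b__   (p2,_)→(p3,b,+1)
state=p3 head=5 tape=bbbbbb[_]b__   (p3,_)→(p0,_,+1)
state=p0 head=6 tape=bbbbbb_[b]__   (p0,b)→(p3,a,+1)
state=p3 head=7 tape=bbbbbb_a[_]_   (p3,_)→(p0,_,+1)
state=p0 head=8 tape=bbbbbb_a_[_]
The non-blank tape span at halt is bbbbbb_a.

bbbbbb_a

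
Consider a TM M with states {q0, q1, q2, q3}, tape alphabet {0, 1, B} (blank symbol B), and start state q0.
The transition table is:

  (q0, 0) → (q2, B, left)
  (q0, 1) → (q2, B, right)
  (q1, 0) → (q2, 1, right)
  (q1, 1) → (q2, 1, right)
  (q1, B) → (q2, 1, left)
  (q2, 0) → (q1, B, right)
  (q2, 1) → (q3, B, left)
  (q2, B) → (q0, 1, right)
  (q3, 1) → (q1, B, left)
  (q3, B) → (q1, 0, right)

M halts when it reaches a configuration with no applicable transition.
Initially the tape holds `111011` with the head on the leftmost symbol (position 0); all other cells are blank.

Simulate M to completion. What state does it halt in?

q0

q0 | B[1]11011   read 1 → write B, move right, go to q2
q2 | BB[1]1011   read 1 → write B, move left, go to q3
q3 | B[B]B1011   read B → write 0, move right, go to q1
q1 | B0[B]1011   read B → write 1, move left, go to q2
q2 | B[0]11011   read 0 → write B, move right, go to q1
q1 | BB[1]1011   read 1 → write 1, move right, go to q2
q2 | BB1[1]011   read 1 → write B, move left, go to q3
q3 | BB[1]B011   read 1 → write B, move left, go to q1
q1 | B[B]BB011   read B → write 1, move left, go to q2
q2 | [B]1BB011   read B → write 1, move right, go to q0
q0 | 1[1]BB011   read 1 → write B, move right, go to q2
q2 | 1B[B]B011   read B → write 1, move right, go to q0
q0 | 1B1[B]011
No transition is defined for (q0, B); M halts in state q0.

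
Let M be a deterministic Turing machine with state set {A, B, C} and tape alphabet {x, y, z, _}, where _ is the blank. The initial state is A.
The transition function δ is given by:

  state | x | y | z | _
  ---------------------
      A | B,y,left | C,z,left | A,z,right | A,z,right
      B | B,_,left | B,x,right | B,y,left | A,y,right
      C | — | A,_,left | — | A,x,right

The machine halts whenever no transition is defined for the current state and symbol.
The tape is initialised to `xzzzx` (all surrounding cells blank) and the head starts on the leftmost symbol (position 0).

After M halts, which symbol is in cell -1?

A | ____[x]zzzx   read x → write y, move left, go to B
B | ___[_]yzzzx   read _ → write y, move right, go to A
A | ___y[y]zzzx   read y → write z, move left, go to C
C | ___[y]zzzzx   read y → write _, move left, go to A
A | __[_]_zzzzx   read _ → write z, move right, go to A
A | __z[_]zzzzx   read _ → write z, move right, go to A
A | __zz[z]zzzx   read z → write z, move right, go to A
A | __zzz[z]zzx   read z → write z, move right, go to A
A | __zzzz[z]zx   read z → write z, move right, go to A
A | __zzzzz[z]x   read z → write z, move right, go to A
A | __zzzzzz[x]   read x → write y, move left, go to B
B | __zzzzz[z]y   read z → write y, move left, go to B
B | __zzzz[z]yy   read z → write y, move left, go to B
B | __zzz[z]yyy   read z → write y, move left, go to B
B | __zz[z]yyyy   read z → write y, move left, go to B
B | __z[z]yyyyy   read z → write y, move left, go to B
B | __[z]yyyyyy   read z → write y, move left, go to B
B | _[_]yyyyyyy   read _ → write y, move right, go to A
A | _y[y]yyyyyy   read y → write z, move left, go to C
C | _[y]zyyyyyy   read y → write _, move left, go to A
A | [_]_zyyyyyy   read _ → write z, move right, go to A
A | z[_]zyyyyyy   read _ → write z, move right, go to A
A | zz[z]yyyyyy   read z → write z, move right, go to A
A | zzz[y]yyyyy   read y → write z, move left, go to C
C | zz[z]zyyyyy
Cell -1 holds z when M halts.

z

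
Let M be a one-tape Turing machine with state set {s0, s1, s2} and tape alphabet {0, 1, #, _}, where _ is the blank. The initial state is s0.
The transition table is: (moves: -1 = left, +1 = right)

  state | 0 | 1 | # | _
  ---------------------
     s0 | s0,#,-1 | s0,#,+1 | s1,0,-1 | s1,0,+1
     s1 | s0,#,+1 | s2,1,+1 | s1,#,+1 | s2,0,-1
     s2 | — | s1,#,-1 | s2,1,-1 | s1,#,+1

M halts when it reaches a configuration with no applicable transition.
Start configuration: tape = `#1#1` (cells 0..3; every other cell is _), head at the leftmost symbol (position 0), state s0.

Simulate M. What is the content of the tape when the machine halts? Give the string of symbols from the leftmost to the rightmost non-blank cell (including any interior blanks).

######00

state=s0 head=0 tape=__[#]1#1__   (s0,#)→(s1,0,-1)
state=s1 head=-1 tape=_[_]01#1__   (s1,_)→(s2,0,-1)
state=s2 head=-2 tape=[_]001#1__   (s2,_)→(s1,#,+1)
state=s1 head=-1 tape=#[0]01#1__   (s1,0)→(s0,#,+1)
state=s0 head=0 tape=##[0]1#1__   (s0,0)→(s0,#,-1)
state=s0 head=-1 tape=#[#]#1#1__   (s0,#)→(s1,0,-1)
state=s1 head=-2 tape=[#]0#1#1__   (s1,#)→(s1,#,+1)
state=s1 head=-1 tape=#[0]#1#1__   (s1,0)→(s0,#,+1)
state=s0 head=0 tape=##[#]1#1__   (s0,#)→(s1,0,-1)
state=s1 head=-1 tape=#[#]01#1__   (s1,#)→(s1,#,+1)
state=s1 head=0 tape=##[0]1#1__   (s1,0)→(s0,#,+1)
state=s0 head=1 tape=###[1]#1__   (s0,1)→(s0,#,+1)
state=s0 head=2 tape=####[#]1__   (s0,#)→(s1,0,-1)
state=s1 head=1 tape=###[#]01__   (s1,#)→(s1,#,+1)
state=s1 head=2 tape=####[0]1__   (s1,0)→(s0,#,+1)
state=s0 head=3 tape=#####[1]__   (s0,1)→(s0,#,+1)
state=s0 head=4 tape=######[_]_   (s0,_)→(s1,0,+1)
state=s1 head=5 tape=######0[_]   (s1,_)→(s2,0,-1)
state=s2 head=4 tape=######[0]0
The non-blank tape span at halt is ######00.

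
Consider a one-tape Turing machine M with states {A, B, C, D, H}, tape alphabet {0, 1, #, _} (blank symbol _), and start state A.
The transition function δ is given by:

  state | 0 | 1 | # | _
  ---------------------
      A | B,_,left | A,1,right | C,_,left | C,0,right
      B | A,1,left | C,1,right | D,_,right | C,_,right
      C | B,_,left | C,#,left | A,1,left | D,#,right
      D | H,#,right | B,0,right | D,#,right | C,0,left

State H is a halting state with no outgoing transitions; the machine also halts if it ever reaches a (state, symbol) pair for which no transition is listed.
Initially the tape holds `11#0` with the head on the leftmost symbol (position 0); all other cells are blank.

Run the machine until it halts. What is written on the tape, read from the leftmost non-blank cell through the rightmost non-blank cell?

###10100

A | _____[1]1#0   read 1 → write 1, move right, go to A
A | _____1[1]#0   read 1 → write 1, move right, go to A
A | _____11[#]0   read # → write _, move left, go to C
C | _____1[1]_0   read 1 → write #, move left, go to C
C | _____[1]#_0   read 1 → write #, move left, go to C
C | ____[_]##_0   read _ → write #, move right, go to D
D | ____#[#]#_0   read # → write #, move right, go to D
D | ____##[#]_0   read # → write #, move right, go to D
D | ____###[_]0   read _ → write 0, move left, go to C
C | ____##[#]00   read # → write 1, move left, go to A
A | ____#[#]100   read # → write _, move left, go to C
C | ____[#]_100   read # → write 1, move left, go to A
A | ___[_]1_100   read _ → write 0, move right, go to C
C | ___0[1]_100   read 1 → write #, move left, go to C
C | ___[0]#_100   read 0 → write _, move left, go to B
B | __[_]_#_100   read _ → write _, move right, go to C
C | ___[_]#_100   read _ → write #, move right, go to D
D | ___#[#]_100   read # → write #, move right, go to D
D | ___##[_]100   read _ → write 0, move left, go to C
C | ___#[#]0100   read # → write 1, move left, go to A
A | ___[#]10100   read # → write _, move left, go to C
C | __[_]_10100   read _ → write #, move right, go to D
D | __#[_]10100   read _ → write 0, move left, go to C
C | __[#]010100   read # → write 1, move left, go to A
A | _[_]1010100   read _ → write 0, move right, go to C
C | _0[1]010100   read 1 → write #, move left, go to C
C | _[0]#010100   read 0 → write _, move left, go to B
B | [_]_#010100   read _ → write _, move right, go to C
C | _[_]#010100   read _ → write #, move right, go to D
D | _#[#]010100   read # → write #, move right, go to D
D | _##[0]10100   read 0 → write #, move right, go to H
H | _###[1]0100
The non-blank tape span at halt is ###10100.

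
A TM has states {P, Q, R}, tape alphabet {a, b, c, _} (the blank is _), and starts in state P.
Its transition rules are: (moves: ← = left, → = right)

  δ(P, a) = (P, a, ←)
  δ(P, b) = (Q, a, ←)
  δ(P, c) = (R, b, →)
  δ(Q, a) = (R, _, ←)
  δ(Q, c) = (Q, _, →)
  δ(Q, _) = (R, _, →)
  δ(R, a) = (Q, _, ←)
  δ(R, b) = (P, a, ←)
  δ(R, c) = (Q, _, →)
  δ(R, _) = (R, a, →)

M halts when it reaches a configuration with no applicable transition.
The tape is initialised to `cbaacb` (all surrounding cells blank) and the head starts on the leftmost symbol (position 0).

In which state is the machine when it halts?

Q

state=P head=0 tape=___[c]baacb   (P,c)→(R,b,→)
state=R head=1 tape=___b[b]aacb   (R,b)→(P,a,←)
state=P head=0 tape=___[b]aaacb   (P,b)→(Q,a,←)
state=Q head=-1 tape=__[_]aaaacb   (Q,_)→(R,_,→)
state=R head=0 tape=___[a]aaacb   (R,a)→(Q,_,←)
state=Q head=-1 tape=__[_]_aaacb   (Q,_)→(R,_,→)
state=R head=0 tape=___[_]aaacb   (R,_)→(R,a,→)
state=R head=1 tape=___a[a]aacb   (R,a)→(Q,_,←)
state=Q head=0 tape=___[a]_aacb   (Q,a)→(R,_,←)
state=R head=-1 tape=__[_]__aacb   (R,_)→(R,a,→)
state=R head=0 tape=__a[_]_aacb   (R,_)→(R,a,→)
state=R head=1 tape=__aa[_]aacb   (R,_)→(R,a,→)
state=R head=2 tape=__aaa[a]acb   (R,a)→(Q,_,←)
state=Q head=1 tape=__aa[a]_acb   (Q,a)→(R,_,←)
state=R head=0 tape=__a[a]__acb   (R,a)→(Q,_,←)
state=Q head=-1 tape=__[a]___acb   (Q,a)→(R,_,←)
state=R head=-2 tape=_[_]____acb   (R,_)→(R,a,→)
state=R head=-1 tape=_a[_]___acb   (R,_)→(R,a,→)
state=R head=0 tape=_aa[_]__acb   (R,_)→(R,a,→)
state=R head=1 tape=_aaa[_]_acb   (R,_)→(R,a,→)
state=R head=2 tape=_aaaa[_]acb   (R,_)→(R,a,→)
state=R head=3 tape=_aaaaa[a]cb   (R,a)→(Q,_,←)
state=Q head=2 tape=_aaaa[a]_cb   (Q,a)→(R,_,←)
state=R head=1 tape=_aaa[a]__cb   (R,a)→(Q,_,←)
state=Q head=0 tape=_aa[a]___cb   (Q,a)→(R,_,←)
state=R head=-1 tape=_a[a]____cb   (R,a)→(Q,_,←)
state=Q head=-2 tape=_[a]_____cb   (Q,a)→(R,_,←)
state=R head=-3 tape=[_]______cb   (R,_)→(R,a,→)
state=R head=-2 tape=a[_]_____cb   (R,_)→(R,a,→)
state=R head=-1 tape=aa[_]____cb   (R,_)→(R,a,→)
state=R head=0 tape=aaa[_]___cb   (R,_)→(R,a,→)
state=R head=1 tape=aaaa[_]__cb   (R,_)→(R,a,→)
state=R head=2 tape=aaaaa[_]_cb   (R,_)→(R,a,→)
state=R head=3 tape=aaaaaa[_]cb   (R,_)→(R,a,→)
state=R head=4 tape=aaaaaaa[c]b   (R,c)→(Q,_,→)
state=Q head=5 tape=aaaaaaa_[b]
No transition is defined for (Q, b); M halts in state Q.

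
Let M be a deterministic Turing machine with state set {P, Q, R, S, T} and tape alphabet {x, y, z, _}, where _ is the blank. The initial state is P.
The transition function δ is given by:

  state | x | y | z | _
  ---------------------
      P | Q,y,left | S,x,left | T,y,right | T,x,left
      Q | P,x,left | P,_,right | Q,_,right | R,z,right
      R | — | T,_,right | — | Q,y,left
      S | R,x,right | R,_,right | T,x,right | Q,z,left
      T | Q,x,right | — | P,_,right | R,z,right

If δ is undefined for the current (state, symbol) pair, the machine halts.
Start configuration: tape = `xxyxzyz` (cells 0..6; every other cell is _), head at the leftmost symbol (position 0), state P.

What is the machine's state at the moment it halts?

R

P | _[x]xyxzyz   read x → write y, move left, go to Q
Q | [_]yxyxzyz   read _ → write z, move right, go to R
R | z[y]xyxzyz   read y → write _, move right, go to T
T | z_[x]yxzyz   read x → write x, move right, go to Q
Q | z_x[y]xzyz   read y → write _, move right, go to P
P | z_x_[x]zyz   read x → write y, move left, go to Q
Q | z_x[_]yzyz   read _ → write z, move right, go to R
R | z_xz[y]zyz   read y → write _, move right, go to T
T | z_xz_[z]yz   read z → write _, move right, go to P
P | z_xz__[y]z   read y → write x, move left, go to S
S | z_xz_[_]xz   read _ → write z, move left, go to Q
Q | z_xz[_]zxz   read _ → write z, move right, go to R
R | z_xzz[z]xz
No transition is defined for (R, z); M halts in state R.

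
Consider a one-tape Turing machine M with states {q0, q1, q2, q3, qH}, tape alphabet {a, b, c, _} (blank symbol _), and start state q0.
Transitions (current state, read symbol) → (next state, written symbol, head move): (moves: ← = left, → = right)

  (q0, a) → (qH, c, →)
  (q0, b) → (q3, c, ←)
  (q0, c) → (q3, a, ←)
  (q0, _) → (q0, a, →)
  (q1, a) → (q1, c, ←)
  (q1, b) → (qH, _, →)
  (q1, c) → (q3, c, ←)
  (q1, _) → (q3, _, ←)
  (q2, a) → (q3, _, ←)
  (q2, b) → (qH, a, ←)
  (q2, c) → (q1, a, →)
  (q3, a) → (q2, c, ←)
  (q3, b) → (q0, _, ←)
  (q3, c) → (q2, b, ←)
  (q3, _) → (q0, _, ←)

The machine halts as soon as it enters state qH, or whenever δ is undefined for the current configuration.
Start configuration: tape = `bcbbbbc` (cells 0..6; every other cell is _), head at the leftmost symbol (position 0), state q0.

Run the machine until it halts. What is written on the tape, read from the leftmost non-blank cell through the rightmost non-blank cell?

q0 | _____[b]cbbbbc   read b → write c, move ←, go to q3
q3 | ____[_]ccbbbbc   read _ → write _, move ←, go to q0
q0 | ___[_]_ccbbbbc   read _ → write a, move →, go to q0
q0 | ___a[_]ccbbbbc   read _ → write a, move →, go to q0
q0 | ___aa[c]cbbbbc   read c → write a, move ←, go to q3
q3 | ___a[a]acbbbbc   read a → write c, move ←, go to q2
q2 | ___[a]cacbbbbc   read a → write _, move ←, go to q3
q3 | __[_]_cacbbbbc   read _ → write _, move ←, go to q0
q0 | _[_]__cacbbbbc   read _ → write a, move →, go to q0
q0 | _a[_]_cacbbbbc   read _ → write a, move →, go to q0
q0 | _aa[_]cacbbbbc   read _ → write a, move →, go to q0
q0 | _aaa[c]acbbbbc   read c → write a, move ←, go to q3
q3 | _aa[a]aacbbbbc   read a → write c, move ←, go to q2
q2 | _a[a]caacbbbbc   read a → write _, move ←, go to q3
q3 | _[a]_caacbbbbc   read a → write c, move ←, go to q2
q2 | [_]c_caacbbbbc
The non-blank tape span at halt is c_caacbbbbc.

c_caacbbbbc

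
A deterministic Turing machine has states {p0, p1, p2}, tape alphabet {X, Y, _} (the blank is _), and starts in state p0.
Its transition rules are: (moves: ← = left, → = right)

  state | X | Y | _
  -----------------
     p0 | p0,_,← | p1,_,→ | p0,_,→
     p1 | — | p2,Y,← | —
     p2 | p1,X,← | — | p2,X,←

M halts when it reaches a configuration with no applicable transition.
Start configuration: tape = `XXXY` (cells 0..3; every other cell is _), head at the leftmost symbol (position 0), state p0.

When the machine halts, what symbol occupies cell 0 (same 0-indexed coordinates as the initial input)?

state=p0 head=0 tape=_[X]XXY_   (p0,X)→(p0,_,←)
state=p0 head=-1 tape=[_]_XXY_   (p0,_)→(p0,_,→)
state=p0 head=0 tape=_[_]XXY_   (p0,_)→(p0,_,→)
state=p0 head=1 tape=__[X]XY_   (p0,X)→(p0,_,←)
state=p0 head=0 tape=_[_]_XY_   (p0,_)→(p0,_,→)
state=p0 head=1 tape=__[_]XY_   (p0,_)→(p0,_,→)
state=p0 head=2 tape=___[X]Y_   (p0,X)→(p0,_,←)
state=p0 head=1 tape=__[_]_Y_   (p0,_)→(p0,_,→)
state=p0 head=2 tape=___[_]Y_   (p0,_)→(p0,_,→)
state=p0 head=3 tape=____[Y]_   (p0,Y)→(p1,_,→)
state=p1 head=4 tape=_____[_]
Cell 0 holds _ when M halts.

_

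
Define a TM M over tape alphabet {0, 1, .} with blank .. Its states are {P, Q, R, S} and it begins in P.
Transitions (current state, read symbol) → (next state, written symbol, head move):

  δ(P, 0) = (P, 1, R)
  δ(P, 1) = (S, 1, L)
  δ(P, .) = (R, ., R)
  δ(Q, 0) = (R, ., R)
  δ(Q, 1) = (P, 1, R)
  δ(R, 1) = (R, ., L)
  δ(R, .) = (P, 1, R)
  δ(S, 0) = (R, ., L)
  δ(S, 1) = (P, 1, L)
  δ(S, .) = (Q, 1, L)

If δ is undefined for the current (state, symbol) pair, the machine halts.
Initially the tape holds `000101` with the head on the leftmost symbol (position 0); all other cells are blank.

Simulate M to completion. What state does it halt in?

P | .[0]00101   read 0 → write 1, move R, go to P
P | .1[0]0101   read 0 → write 1, move R, go to P
P | .11[0]101   read 0 → write 1, move R, go to P
P | .111[1]01   read 1 → write 1, move L, go to S
S | .11[1]101   read 1 → write 1, move L, go to P
P | .1[1]1101   read 1 → write 1, move L, go to S
S | .[1]11101   read 1 → write 1, move L, go to P
P | [.]111101   read . → write ., move R, go to R
R | .[1]11101   read 1 → write ., move L, go to R
R | [.].11101   read . → write 1, move R, go to P
P | 1[.]11101   read . → write ., move R, go to R
R | 1.[1]1101   read 1 → write ., move L, go to R
R | 1[.].1101   read . → write 1, move R, go to P
P | 11[.]1101   read . → write ., move R, go to R
R | 11.[1]101   read 1 → write ., move L, go to R
R | 11[.].101   read . → write 1, move R, go to P
P | 111[.]101   read . → write ., move R, go to R
R | 111.[1]01   read 1 → write ., move L, go to R
R | 111[.].01   read . → write 1, move R, go to P
P | 1111[.]01   read . → write ., move R, go to R
R | 1111.[0]1
No transition is defined for (R, 0); M halts in state R.

R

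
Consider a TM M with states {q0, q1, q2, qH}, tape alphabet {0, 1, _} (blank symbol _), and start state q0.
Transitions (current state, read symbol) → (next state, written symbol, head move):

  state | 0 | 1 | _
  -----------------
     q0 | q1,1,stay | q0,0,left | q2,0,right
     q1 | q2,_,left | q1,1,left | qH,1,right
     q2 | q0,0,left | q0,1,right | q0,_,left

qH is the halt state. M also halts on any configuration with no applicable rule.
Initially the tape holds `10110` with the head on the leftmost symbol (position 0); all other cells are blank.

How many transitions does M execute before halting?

state=q0 head=0 tape=__[1]0110   (q0,1)→(q0,0,left)
state=q0 head=-1 tape=_[_]00110   (q0,_)→(q2,0,right)
state=q2 head=0 tape=_0[0]0110   (q2,0)→(q0,0,left)
state=q0 head=-1 tape=_[0]00110   (q0,0)→(q1,1,stay)
state=q1 head=-1 tape=_[1]00110   (q1,1)→(q1,1,left)
state=q1 head=-2 tape=[_]100110   (q1,_)→(qH,1,right)
state=qH head=-1 tape=1[1]00110
M halts after 6 transitions.

6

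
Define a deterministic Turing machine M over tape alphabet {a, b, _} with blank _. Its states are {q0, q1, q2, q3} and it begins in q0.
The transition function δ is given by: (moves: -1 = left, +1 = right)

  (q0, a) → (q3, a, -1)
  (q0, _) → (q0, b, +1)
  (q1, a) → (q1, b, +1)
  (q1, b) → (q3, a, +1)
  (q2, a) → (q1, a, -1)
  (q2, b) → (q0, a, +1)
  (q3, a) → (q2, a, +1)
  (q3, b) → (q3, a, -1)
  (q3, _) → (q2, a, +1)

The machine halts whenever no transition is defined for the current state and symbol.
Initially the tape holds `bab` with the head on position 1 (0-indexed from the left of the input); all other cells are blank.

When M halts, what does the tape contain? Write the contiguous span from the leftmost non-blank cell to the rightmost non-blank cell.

state=q0 head=1 tape=_b[a]b__   (q0,a)→(q3,a,-1)
state=q3 head=0 tape=_[b]ab__   (q3,b)→(q3,a,-1)
state=q3 head=-1 tape=[_]aab__   (q3,_)→(q2,a,+1)
state=q2 head=0 tape=a[a]ab__   (q2,a)→(q1,a,-1)
state=q1 head=-1 tape=[a]aab__   (q1,a)→(q1,b,+1)
state=q1 head=0 tape=b[a]ab__   (q1,a)→(q1,b,+1)
state=q1 head=1 tape=bb[a]b__   (q1,a)→(q1,b,+1)
state=q1 head=2 tape=bbb[b]__   (q1,b)→(q3,a,+1)
state=q3 head=3 tape=bbba[_]_   (q3,_)→(q2,a,+1)
state=q2 head=4 tape=bbbaa[_]
The non-blank tape span at halt is bbbaa.

bbbaa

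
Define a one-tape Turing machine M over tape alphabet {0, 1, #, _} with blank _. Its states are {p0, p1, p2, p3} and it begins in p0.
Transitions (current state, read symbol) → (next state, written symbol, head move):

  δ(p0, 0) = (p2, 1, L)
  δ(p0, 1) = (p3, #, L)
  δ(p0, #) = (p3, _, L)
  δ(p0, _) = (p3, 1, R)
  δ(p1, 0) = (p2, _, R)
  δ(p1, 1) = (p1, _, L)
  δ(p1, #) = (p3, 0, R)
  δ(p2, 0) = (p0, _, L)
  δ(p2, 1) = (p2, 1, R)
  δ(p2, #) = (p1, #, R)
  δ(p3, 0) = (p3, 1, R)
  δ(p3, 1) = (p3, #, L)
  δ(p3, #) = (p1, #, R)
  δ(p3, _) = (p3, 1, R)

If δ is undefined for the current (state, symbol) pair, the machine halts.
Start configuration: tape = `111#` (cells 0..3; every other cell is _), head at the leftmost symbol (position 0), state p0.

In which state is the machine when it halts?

p1

p0 | _[1]11#_   read 1 → write #, move L, go to p3
p3 | [_]#11#_   read _ → write 1, move R, go to p3
p3 | 1[#]11#_   read # → write #, move R, go to p1
p1 | 1#[1]1#_   read 1 → write _, move L, go to p1
p1 | 1[#]_1#_   read # → write 0, move R, go to p3
p3 | 10[_]1#_   read _ → write 1, move R, go to p3
p3 | 101[1]#_   read 1 → write #, move L, go to p3
p3 | 10[1]##_   read 1 → write #, move L, go to p3
p3 | 1[0]###_   read 0 → write 1, move R, go to p3
p3 | 11[#]##_   read # → write #, move R, go to p1
p1 | 11#[#]#_   read # → write 0, move R, go to p3
p3 | 11#0[#]_   read # → write #, move R, go to p1
p1 | 11#0#[_]
No transition is defined for (p1, _); M halts in state p1.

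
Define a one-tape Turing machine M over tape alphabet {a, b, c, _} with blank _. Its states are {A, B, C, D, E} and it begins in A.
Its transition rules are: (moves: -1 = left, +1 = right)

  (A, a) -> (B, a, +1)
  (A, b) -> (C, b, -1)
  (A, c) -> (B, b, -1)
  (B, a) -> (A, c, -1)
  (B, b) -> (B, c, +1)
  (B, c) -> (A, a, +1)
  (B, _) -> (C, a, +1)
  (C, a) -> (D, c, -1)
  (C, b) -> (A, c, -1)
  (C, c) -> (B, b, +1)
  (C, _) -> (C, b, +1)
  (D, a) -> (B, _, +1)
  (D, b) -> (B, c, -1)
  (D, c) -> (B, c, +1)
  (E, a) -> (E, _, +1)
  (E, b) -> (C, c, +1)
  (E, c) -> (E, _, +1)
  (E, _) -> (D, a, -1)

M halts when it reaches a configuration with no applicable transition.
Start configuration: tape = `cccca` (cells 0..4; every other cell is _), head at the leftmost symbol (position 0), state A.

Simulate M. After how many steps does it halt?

A | _[c]ccca   read c → write b, move -1, go to B
B | [_]bccca   read _ → write a, move +1, go to C
C | a[b]ccca   read b → write c, move -1, go to A
A | [a]cccca   read a → write a, move +1, go to B
B | a[c]ccca   read c → write a, move +1, go to A
A | aa[c]cca   read c → write b, move -1, go to B
B | a[a]bcca   read a → write c, move -1, go to A
A | [a]cbcca   read a → write a, move +1, go to B
B | a[c]bcca   read c → write a, move +1, go to A
A | aa[b]cca   read b → write b, move -1, go to C
C | a[a]bcca   read a → write c, move -1, go to D
D | [a]cbcca   read a → write _, move +1, go to B
B | _[c]bcca   read c → write a, move +1, go to A
A | _a[b]cca   read b → write b, move -1, go to C
C | _[a]bcca   read a → write c, move -1, go to D
D | [_]cbcca
M halts after 15 transitions.

15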